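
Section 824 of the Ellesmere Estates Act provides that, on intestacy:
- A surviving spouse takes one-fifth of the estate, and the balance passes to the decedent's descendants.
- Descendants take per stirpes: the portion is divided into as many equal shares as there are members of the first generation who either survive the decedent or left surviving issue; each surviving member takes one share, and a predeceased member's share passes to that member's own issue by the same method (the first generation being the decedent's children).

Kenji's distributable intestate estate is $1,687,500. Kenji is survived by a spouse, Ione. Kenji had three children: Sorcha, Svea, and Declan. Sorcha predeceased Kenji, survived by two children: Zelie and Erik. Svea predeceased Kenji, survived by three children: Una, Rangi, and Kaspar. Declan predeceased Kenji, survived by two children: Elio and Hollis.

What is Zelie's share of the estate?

Zelie receives $225,000.

Ione takes one-fifth of $1,687,500 = $337,500. The remaining $1,350,000 passes to the descendants.
The descendants' portion ($1,350,000) is divided into 3 shares of $450,000: Sorcha's $450,000 share passes to Sorcha's issue; Svea's $450,000 share passes to Svea's issue; Declan's $450,000 share passes to Declan's issue.
Sorcha's share ($450,000) is divided into 2 shares of $225,000: Zelie and Erik each take $225,000.
Svea's share ($450,000) is divided into 3 shares of $150,000: Una, Rangi, and Kaspar each take $150,000.
Declan's share ($450,000) is divided into 2 shares of $225,000: Elio and Hollis each take $225,000.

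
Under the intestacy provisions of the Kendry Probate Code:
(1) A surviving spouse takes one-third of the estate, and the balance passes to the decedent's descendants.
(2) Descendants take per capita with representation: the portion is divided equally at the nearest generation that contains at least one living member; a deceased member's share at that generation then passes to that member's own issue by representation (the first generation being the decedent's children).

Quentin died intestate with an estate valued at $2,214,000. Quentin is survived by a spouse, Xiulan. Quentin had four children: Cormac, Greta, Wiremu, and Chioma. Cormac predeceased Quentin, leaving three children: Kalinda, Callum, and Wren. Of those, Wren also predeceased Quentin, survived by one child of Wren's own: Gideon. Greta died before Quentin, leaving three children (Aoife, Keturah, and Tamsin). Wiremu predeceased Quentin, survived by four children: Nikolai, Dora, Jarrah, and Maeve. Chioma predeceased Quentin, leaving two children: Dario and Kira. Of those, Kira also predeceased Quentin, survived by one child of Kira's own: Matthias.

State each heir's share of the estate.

Xiulan takes one-third of $2,214,000 = $738,000. The remaining $1,476,000 passes to the descendants.
No child survives, so the initial division is made at the grandchildren's generation.
The descendants' portion ($1,476,000) is divided into 12 shares of $123,000: Kalinda, Callum, Aoife, Keturah, Tamsin, Nikolai, Dora, Jarrah, Maeve, and Dario each take $123,000; Wren's $123,000 share passes to Wren's issue; Kira's $123,000 share passes to Kira's issue.
Wren's share ($123,000) passes entirely to Gideon.
Kira's share ($123,000) passes entirely to Matthias.

Xiulan: $738,000; Kalinda: $123,000; Callum: $123,000; Gideon: $123,000; Aoife: $123,000; Keturah: $123,000; Tamsin: $123,000; Nikolai: $123,000; Dora: $123,000; Jarrah: $123,000; Maeve: $123,000; Dario: $123,000; Matthias: $123,000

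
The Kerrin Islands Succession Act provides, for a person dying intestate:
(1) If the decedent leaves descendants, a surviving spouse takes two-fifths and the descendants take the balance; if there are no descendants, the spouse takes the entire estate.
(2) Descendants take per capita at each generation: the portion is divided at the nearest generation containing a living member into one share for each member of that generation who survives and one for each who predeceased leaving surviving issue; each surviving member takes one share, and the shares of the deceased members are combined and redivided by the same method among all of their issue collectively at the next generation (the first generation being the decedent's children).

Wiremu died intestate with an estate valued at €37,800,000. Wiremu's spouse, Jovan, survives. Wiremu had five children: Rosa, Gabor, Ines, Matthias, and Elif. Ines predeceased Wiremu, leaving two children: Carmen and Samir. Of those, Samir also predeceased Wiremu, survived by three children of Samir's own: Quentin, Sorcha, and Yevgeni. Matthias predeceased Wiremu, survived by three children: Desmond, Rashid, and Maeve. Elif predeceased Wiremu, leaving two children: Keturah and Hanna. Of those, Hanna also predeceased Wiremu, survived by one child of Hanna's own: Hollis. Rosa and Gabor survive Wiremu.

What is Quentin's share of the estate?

Quentin receives €972,000.

Jovan takes two-fifths of €37,800,000 = €15,120,000. The remaining €22,680,000 passes to the descendants.
The descendants' portion (€22,680,000) is divided at the children's generation into 5 shares of €4,536,000. Rosa and Gabor each take €4,536,000. The 3 shares of the deceased (Ines, Matthias, and Elif) are combined into a pool of €13,608,000.
That pool (€13,608,000) is divided at the grandchildren's generation into 7 shares of €1,944,000. Carmen, Desmond, Rashid, Maeve, and Keturah each take €1,944,000. The 2 shares of the deceased (Samir and Hanna) are combined into a pool of €3,888,000.
That pool (€3,888,000) is divided at the great-grandchildren's generation equally among Quentin, Sorcha, Yevgeni, and Hollis: €972,000 each.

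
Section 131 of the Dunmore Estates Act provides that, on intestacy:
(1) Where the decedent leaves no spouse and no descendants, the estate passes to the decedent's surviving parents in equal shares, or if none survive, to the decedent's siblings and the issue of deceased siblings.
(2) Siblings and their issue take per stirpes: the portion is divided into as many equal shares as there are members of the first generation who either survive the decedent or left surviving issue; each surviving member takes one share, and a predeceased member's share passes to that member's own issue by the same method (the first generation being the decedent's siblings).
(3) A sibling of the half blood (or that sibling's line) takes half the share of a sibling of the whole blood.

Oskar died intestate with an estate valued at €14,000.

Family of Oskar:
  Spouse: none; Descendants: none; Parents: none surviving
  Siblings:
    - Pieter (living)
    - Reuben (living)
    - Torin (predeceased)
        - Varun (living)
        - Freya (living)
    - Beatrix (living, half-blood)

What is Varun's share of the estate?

Varun receives €2,000.

The entire €14,000 passes to the siblings and their issue.
Counting each half-blood sibling's line as half a unit, there are 7/2 units in €14,000, so one unit is €4,000. Whole-blood lines (Pieter, Reuben, and Torin) take €4,000 each; half-blood lines (Beatrix) take €2,000 each.
Torin's share (€4,000) is divided into 2 shares of €2,000: Varun and Freya each take €2,000.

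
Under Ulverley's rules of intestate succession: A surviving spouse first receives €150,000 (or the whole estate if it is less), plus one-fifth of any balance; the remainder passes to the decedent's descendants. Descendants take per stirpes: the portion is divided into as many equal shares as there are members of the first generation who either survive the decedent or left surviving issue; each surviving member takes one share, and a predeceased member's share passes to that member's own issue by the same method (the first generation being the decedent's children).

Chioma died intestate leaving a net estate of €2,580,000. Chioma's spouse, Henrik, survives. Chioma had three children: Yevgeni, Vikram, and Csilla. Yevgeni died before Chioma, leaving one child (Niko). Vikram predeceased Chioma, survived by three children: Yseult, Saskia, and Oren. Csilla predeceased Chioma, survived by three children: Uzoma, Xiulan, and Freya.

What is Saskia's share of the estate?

Saskia receives €216,000.

Henrik first takes €150,000, leaving a balance of €2,430,000. Henrik then takes one-fifth of the balance (€486,000), for a total of €636,000. The remaining €1,944,000 passes to the descendants.
The descendants' portion (€1,944,000) is divided into 3 shares of €648,000: Yevgeni's €648,000 share passes to Yevgeni's issue; Vikram's €648,000 share passes to Vikram's issue; Csilla's €648,000 share passes to Csilla's issue.
Yevgeni's share (€648,000) passes entirely to Niko.
Vikram's share (€648,000) is divided into 3 shares of €216,000: Yseult, Saskia, and Oren each take €216,000.
Csilla's share (€648,000) is divided into 3 shares of €216,000: Uzoma, Xiulan, and Freya each take €216,000.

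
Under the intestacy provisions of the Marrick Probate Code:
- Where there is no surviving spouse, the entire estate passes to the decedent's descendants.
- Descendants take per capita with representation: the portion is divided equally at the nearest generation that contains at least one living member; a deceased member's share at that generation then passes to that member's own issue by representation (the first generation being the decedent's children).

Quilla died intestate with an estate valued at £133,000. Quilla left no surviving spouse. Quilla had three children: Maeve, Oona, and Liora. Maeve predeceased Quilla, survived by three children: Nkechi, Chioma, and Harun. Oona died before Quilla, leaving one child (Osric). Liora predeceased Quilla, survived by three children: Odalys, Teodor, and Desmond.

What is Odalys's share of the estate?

The entire £133,000 passes to the descendants.
No child survives, so the initial division is made at the grandchildren's generation.
That amount (£133,000) is divided into 7 shares of £19,000: Nkechi, Chioma, Harun, Osric, Odalys, Teodor, and Desmond each take £19,000.

Odalys receives £19,000.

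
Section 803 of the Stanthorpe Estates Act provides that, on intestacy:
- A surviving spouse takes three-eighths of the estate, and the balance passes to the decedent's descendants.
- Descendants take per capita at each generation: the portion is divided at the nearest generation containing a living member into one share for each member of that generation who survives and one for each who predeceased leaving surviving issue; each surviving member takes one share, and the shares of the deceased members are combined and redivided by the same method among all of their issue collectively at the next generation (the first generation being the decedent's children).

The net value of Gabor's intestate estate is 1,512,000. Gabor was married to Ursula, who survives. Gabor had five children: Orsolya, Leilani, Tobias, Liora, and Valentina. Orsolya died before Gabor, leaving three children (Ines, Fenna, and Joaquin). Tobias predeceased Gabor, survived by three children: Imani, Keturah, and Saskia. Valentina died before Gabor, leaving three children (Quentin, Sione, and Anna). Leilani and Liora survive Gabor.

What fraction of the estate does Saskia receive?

Ursula takes three-eighths of 1,512,000 = 567,000. The remaining 945,000 passes to the descendants.
The descendants' portion (945,000) is divided at the children's generation into 5 shares of 189,000. Leilani and Liora each take 189,000. The 3 shares of the deceased (Orsolya, Tobias, and Valentina) are combined into a pool of 567,000.
That pool (567,000) is divided at the grandchildren's generation equally among Ines, Fenna, Joaquin, Imani, Keturah, Saskia, Quentin, Sione, and Anna: 63,000 each.

Saskia receives 1/24 of the estate.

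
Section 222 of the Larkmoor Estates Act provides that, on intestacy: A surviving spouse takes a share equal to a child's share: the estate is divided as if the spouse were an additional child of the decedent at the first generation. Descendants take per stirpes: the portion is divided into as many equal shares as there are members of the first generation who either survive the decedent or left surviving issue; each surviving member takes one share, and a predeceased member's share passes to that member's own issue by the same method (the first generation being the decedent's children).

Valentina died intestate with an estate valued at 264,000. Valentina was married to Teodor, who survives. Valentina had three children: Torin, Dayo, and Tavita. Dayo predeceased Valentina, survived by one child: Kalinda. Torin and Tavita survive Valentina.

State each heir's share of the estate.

The spouse counts as an additional share at the children's level, so there are 4 primary shares of 66,000. Teodor takes one such share (66,000).
The children's combined portion (198,000) is divided into 3 shares of 66,000: Torin and Tavita each take 66,000; Dayo's 66,000 share passes to Dayo's issue.
Dayo's share (66,000) passes entirely to Kalinda.

Teodor: 66,000; Torin: 66,000; Kalinda: 66,000; Tavita: 66,000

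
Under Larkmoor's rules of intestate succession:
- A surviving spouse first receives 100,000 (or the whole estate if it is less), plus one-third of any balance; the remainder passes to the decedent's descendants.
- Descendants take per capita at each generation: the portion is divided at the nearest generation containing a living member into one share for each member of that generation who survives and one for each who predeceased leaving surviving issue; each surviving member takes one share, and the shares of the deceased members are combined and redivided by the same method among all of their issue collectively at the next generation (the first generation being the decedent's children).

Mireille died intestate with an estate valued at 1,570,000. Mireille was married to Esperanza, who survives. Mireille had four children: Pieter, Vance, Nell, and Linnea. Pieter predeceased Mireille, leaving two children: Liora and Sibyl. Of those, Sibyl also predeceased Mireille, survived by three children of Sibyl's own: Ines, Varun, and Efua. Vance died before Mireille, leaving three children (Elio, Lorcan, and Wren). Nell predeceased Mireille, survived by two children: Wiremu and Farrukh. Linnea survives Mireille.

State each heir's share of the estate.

Esperanza first takes 100,000, leaving a balance of 1,470,000. Esperanza then takes one-third of the balance (490,000), for a total of 590,000. The remaining 980,000 passes to the descendants.
The descendants' portion (980,000) is divided at the children's generation into 4 shares of 245,000. Linnea takes 245,000. The 3 shares of the deceased (Pieter, Vance, and Nell) are combined into a pool of 735,000.
That pool (735,000) is divided at the grandchildren's generation into 7 shares of 105,000. Liora, Elio, Lorcan, Wren, Wiremu, and Farrukh each take 105,000. The remaining share for the deceased Sibyl (105,000) is carried to the next generation.
That pool (105,000) is divided at the great-grandchildren's generation equally among Ines, Varun, and Efua: 35,000 each.

Esperanza: 590,000; Liora: 105,000; Ines: 35,000; Varun: 35,000; Efua: 35,000; Elio: 105,000; Lorcan: 105,000; Wren: 105,000; Wiremu: 105,000; Farrukh: 105,000; Linnea: 245,000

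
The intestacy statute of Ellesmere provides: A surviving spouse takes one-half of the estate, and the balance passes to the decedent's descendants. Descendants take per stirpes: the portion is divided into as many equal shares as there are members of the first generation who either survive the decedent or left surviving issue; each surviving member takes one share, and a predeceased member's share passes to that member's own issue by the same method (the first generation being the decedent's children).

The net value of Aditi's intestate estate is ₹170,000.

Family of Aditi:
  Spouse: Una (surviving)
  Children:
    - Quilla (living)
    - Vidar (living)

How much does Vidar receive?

Una takes one-half of ₹170,000 = ₹85,000. The remaining ₹85,000 passes to the descendants.
The descendants' portion (₹85,000) is divided into 2 shares of ₹42,500: Quilla and Vidar each take ₹42,500.

Vidar receives ₹42,500.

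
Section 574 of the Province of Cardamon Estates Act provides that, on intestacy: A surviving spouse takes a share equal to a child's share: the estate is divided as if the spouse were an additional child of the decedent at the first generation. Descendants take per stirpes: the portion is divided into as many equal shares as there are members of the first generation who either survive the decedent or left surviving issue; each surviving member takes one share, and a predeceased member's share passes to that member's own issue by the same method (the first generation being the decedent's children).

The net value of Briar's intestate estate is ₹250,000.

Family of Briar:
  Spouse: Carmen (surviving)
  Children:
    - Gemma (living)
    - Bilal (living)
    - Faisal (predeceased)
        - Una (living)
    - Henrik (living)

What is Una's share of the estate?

The spouse counts as an additional share at the children's level, so there are 5 primary shares of ₹50,000. Carmen takes one such share (₹50,000).
The children's combined portion (₹200,000) is divided into 4 shares of ₹50,000: Gemma, Bilal, and Henrik each take ₹50,000; Faisal's ₹50,000 share passes to Faisal's issue.
Faisal's share (₹50,000) passes entirely to Una.

Una receives ₹50,000.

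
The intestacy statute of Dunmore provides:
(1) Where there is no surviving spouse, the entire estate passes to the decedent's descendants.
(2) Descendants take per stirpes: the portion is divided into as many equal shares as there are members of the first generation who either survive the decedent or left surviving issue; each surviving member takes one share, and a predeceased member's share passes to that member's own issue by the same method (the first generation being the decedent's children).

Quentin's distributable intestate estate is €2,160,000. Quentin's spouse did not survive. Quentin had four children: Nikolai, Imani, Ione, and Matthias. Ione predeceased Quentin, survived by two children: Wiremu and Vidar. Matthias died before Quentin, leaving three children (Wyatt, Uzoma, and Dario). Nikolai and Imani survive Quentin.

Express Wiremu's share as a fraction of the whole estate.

Wiremu receives 1/8 of the estate.

The entire €2,160,000 passes to the descendants.
That amount (€2,160,000) is divided into 4 shares of €540,000: Nikolai and Imani each take €540,000; Ione's €540,000 share passes to Ione's issue; Matthias's €540,000 share passes to Matthias's issue.
Ione's share (€540,000) is divided into 2 shares of €270,000: Wiremu and Vidar each take €270,000.
Matthias's share (€540,000) is divided into 3 shares of €180,000: Wyatt, Uzoma, and Dario each take €180,000.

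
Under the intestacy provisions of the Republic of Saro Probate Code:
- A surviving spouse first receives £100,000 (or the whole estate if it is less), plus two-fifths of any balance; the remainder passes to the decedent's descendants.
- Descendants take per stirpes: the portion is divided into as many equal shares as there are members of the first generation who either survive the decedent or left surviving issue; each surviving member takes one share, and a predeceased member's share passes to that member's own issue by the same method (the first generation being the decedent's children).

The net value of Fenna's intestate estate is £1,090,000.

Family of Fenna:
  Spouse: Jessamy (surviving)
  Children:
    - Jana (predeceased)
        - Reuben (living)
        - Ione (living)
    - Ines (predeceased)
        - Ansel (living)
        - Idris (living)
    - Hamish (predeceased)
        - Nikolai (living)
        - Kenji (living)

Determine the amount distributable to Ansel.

Jessamy first takes £100,000, leaving a balance of £990,000. Jessamy then takes two-fifths of the balance (£396,000), for a total of £496,000. The remaining £594,000 passes to the descendants.
The descendants' portion (£594,000) is divided into 3 shares of £198,000: Jana's £198,000 share passes to Jana's issue; Ines's £198,000 share passes to Ines's issue; Hamish's £198,000 share passes to Hamish's issue.
Jana's share (£198,000) is divided into 2 shares of £99,000: Reuben and Ione each take £99,000.
Ines's share (£198,000) is divided into 2 shares of £99,000: Ansel and Idris each take £99,000.
Hamish's share (£198,000) is divided into 2 shares of £99,000: Nikolai and Kenji each take £99,000.

Ansel receives £99,000.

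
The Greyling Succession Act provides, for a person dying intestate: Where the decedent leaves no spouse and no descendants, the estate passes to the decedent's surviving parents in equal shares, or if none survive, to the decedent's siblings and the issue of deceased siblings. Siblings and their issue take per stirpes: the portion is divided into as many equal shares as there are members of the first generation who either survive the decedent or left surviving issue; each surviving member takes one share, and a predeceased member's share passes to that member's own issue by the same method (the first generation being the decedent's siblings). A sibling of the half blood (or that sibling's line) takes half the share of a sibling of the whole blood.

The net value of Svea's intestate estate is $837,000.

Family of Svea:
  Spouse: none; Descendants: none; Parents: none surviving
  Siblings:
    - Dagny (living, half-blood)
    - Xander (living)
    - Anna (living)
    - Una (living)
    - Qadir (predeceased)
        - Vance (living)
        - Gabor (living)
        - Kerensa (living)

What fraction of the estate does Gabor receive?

Gabor receives 2/27 of the estate.

The entire $837,000 passes to the siblings and their issue.
Counting each half-blood sibling's line as half a unit, there are 9/2 units in $837,000, so one unit is $186,000. Whole-blood lines (Xander, Anna, Una, and Qadir) take $186,000 each; half-blood lines (Dagny) take $93,000 each.
Qadir's share ($186,000) is divided into 3 shares of $62,000: Vance, Gabor, and Kerensa each take $62,000.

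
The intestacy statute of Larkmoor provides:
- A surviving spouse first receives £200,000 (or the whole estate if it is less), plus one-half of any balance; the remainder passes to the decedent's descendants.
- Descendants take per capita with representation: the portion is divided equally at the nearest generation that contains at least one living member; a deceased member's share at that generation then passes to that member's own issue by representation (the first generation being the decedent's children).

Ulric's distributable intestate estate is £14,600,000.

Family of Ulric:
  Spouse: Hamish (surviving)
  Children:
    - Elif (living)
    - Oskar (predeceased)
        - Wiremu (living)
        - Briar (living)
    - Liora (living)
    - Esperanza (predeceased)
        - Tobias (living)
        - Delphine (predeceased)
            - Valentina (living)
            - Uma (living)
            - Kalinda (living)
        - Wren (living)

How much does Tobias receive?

Tobias receives £600,000.

Hamish first takes £200,000, leaving a balance of £14,400,000. Hamish then takes one-half of the balance (£7,200,000), for a total of £7,400,000. The remaining £7,200,000 passes to the descendants.
The descendants' portion (£7,200,000) is divided into 4 shares of £1,800,000: Elif and Liora each take £1,800,000; Oskar's £1,800,000 share passes to Oskar's issue; Esperanza's £1,800,000 share passes to Esperanza's issue.
Oskar's share (£1,800,000) is divided into 2 shares of £900,000: Wiremu and Briar each take £900,000.
Esperanza's share (£1,800,000) is divided into 3 shares of £600,000: Tobias and Wren each take £600,000; Delphine's £600,000 share passes to Delphine's issue.
Delphine's share (£600,000) is divided into 3 shares of £200,000: Valentina, Uma, and Kalinda each take £200,000.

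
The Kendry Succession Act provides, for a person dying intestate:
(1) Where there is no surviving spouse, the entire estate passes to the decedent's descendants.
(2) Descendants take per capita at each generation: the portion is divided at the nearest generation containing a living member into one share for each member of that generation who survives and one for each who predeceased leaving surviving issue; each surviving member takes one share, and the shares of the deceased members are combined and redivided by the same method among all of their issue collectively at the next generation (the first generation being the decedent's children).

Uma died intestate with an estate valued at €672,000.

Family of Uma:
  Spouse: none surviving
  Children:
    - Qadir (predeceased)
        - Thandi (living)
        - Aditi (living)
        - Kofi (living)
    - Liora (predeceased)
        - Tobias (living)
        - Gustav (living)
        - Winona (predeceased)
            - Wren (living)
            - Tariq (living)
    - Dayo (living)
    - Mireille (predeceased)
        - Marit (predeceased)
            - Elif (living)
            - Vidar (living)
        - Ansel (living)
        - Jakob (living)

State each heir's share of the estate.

Thandi: €56,000; Aditi: €56,000; Kofi: €56,000; Tobias: €56,000; Gustav: €56,000; Wren: €28,000; Tariq: €28,000; Dayo: €168,000; Elif: €28,000; Vidar: €28,000; Ansel: €56,000; Jakob: €56,000

The entire €672,000 passes to the descendants.
That amount (€672,000) is divided at the children's generation into 4 shares of €168,000. Dayo takes €168,000. The 3 shares of the deceased (Qadir, Liora, and Mireille) are combined into a pool of €504,000.
That pool (€504,000) is divided at the grandchildren's generation into 9 shares of €56,000. Thandi, Aditi, Kofi, Tobias, Gustav, Ansel, and Jakob each take €56,000. The 2 shares of the deceased (Winona and Marit) are combined into a pool of €112,000.
That pool (€112,000) is divided at the great-grandchildren's generation equally among Wren, Tariq, Elif, and Vidar: €28,000 each.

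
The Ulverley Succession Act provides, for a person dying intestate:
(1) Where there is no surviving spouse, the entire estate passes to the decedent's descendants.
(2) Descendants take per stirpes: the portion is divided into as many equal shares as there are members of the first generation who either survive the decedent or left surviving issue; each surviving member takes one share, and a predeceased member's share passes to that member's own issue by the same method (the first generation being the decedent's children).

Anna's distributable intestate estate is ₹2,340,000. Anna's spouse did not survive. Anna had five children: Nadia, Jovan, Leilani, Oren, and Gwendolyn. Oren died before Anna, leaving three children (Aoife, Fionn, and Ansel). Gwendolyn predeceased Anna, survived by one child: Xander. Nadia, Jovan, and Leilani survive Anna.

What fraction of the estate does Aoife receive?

Aoife receives 1/15 of the estate.

The entire ₹2,340,000 passes to the descendants.
That amount (₹2,340,000) is divided into 5 shares of ₹468,000: Nadia, Jovan, and Leilani each take ₹468,000; Oren's ₹468,000 share passes to Oren's issue; Gwendolyn's ₹468,000 share passes to Gwendolyn's issue.
Oren's share (₹468,000) is divided into 3 shares of ₹156,000: Aoife, Fionn, and Ansel each take ₹156,000.
Gwendolyn's share (₹468,000) passes entirely to Xander.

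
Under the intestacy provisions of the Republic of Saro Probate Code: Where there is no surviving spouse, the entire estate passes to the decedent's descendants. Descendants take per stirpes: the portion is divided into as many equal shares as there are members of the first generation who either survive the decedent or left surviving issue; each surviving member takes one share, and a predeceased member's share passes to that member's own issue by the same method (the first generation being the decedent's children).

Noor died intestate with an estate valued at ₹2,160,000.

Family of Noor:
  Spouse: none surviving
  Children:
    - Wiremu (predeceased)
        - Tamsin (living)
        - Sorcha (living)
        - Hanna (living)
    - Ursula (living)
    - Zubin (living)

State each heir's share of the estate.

The entire ₹2,160,000 passes to the descendants.
That amount (₹2,160,000) is divided into 3 shares of ₹720,000: Ursula and Zubin each take ₹720,000; Wiremu's ₹720,000 share passes to Wiremu's issue.
Wiremu's share (₹720,000) is divided into 3 shares of ₹240,000: Tamsin, Sorcha, and Hanna each take ₹240,000.

Tamsin: ₹240,000; Sorcha: ₹240,000; Hanna: ₹240,000; Ursula: ₹720,000; Zubin: ₹720,000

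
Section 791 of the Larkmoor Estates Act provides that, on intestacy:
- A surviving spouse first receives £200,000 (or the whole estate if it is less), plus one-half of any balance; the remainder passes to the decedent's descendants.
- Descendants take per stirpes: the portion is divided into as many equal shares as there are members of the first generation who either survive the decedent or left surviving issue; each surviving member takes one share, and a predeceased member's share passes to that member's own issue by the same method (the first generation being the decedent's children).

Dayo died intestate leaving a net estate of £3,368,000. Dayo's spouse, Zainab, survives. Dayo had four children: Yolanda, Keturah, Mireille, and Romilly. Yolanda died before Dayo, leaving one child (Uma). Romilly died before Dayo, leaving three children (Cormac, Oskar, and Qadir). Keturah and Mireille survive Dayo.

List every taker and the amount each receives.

Zainab: £1,784,000; Uma: £396,000; Keturah: £396,000; Mireille: £396,000; Cormac: £132,000; Oskar: £132,000; Qadir: £132,000

Zainab first takes £200,000, leaving a balance of £3,168,000. Zainab then takes one-half of the balance (£1,584,000), for a total of £1,784,000. The remaining £1,584,000 passes to the descendants.
The descendants' portion (£1,584,000) is divided into 4 shares of £396,000: Keturah and Mireille each take £396,000; Yolanda's £396,000 share passes to Yolanda's issue; Romilly's £396,000 share passes to Romilly's issue.
Yolanda's share (£396,000) passes entirely to Uma.
Romilly's share (£396,000) is divided into 3 shares of £132,000: Cormac, Oskar, and Qadir each take £132,000.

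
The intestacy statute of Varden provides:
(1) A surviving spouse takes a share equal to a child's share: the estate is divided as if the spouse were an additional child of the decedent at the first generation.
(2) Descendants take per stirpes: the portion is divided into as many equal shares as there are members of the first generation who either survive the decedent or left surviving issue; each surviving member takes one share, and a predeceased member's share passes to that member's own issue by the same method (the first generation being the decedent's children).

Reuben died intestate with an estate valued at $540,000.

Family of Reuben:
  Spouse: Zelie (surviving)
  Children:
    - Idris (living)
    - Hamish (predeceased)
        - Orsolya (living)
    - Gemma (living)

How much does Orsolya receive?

The spouse counts as an additional share at the children's level, so there are 4 primary shares of $135,000. Zelie takes one such share ($135,000).
The children's combined portion ($405,000) is divided into 3 shares of $135,000: Idris and Gemma each take $135,000; Hamish's $135,000 share passes to Hamish's issue.
Hamish's share ($135,000) passes entirely to Orsolya.

Orsolya receives $135,000.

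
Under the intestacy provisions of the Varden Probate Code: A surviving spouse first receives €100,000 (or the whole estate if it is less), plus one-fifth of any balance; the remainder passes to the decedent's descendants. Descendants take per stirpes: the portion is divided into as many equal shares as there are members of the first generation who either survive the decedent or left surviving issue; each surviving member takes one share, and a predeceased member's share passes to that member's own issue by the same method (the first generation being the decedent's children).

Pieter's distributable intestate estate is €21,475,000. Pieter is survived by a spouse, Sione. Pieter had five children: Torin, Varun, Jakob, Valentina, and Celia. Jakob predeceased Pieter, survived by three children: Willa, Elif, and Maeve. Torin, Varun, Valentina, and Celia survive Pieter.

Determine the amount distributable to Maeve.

Maeve receives €1,140,000.

Sione first takes €100,000, leaving a balance of €21,375,000. Sione then takes one-fifth of the balance (€4,275,000), for a total of €4,375,000. The remaining €17,100,000 passes to the descendants.
The descendants' portion (€17,100,000) is divided into 5 shares of €3,420,000: Torin, Varun, Valentina, and Celia each take €3,420,000; Jakob's €3,420,000 share passes to Jakob's issue.
Jakob's share (€3,420,000) is divided into 3 shares of €1,140,000: Willa, Elif, and Maeve each take €1,140,000.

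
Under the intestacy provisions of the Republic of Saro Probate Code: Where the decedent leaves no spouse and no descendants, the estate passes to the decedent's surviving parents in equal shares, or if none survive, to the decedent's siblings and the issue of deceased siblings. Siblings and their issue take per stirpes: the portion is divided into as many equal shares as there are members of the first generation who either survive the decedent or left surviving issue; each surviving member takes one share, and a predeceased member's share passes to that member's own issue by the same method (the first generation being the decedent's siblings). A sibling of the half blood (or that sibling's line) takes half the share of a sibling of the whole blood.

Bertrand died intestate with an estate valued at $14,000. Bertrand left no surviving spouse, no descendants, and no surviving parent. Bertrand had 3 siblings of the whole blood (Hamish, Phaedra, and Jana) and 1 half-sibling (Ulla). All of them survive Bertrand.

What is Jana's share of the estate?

Jana receives $4,000.

The entire $14,000 passes to the siblings and their issue.
Counting each half-blood sibling's line as half a unit, there are 7/2 units in $14,000, so one unit is $4,000. Whole-blood lines (Hamish, Phaedra, and Jana) take $4,000 each; half-blood lines (Ulla) take $2,000 each.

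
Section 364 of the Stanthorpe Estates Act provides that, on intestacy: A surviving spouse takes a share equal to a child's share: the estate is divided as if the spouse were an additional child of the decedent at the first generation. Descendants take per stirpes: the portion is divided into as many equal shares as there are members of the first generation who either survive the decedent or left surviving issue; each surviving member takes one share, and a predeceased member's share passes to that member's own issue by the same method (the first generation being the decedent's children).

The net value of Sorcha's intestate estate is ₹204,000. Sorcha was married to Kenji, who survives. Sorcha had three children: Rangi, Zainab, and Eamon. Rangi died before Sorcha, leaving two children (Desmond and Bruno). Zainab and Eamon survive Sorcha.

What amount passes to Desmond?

The spouse counts as an additional share at the children's level, so there are 4 primary shares of ₹51,000. Kenji takes one such share (₹51,000).
The children's combined portion (₹153,000) is divided into 3 shares of ₹51,000: Zainab and Eamon each take ₹51,000; Rangi's ₹51,000 share passes to Rangi's issue.
Rangi's share (₹51,000) is divided into 2 shares of ₹25,500: Desmond and Bruno each take ₹25,500.

Desmond receives ₹25,500.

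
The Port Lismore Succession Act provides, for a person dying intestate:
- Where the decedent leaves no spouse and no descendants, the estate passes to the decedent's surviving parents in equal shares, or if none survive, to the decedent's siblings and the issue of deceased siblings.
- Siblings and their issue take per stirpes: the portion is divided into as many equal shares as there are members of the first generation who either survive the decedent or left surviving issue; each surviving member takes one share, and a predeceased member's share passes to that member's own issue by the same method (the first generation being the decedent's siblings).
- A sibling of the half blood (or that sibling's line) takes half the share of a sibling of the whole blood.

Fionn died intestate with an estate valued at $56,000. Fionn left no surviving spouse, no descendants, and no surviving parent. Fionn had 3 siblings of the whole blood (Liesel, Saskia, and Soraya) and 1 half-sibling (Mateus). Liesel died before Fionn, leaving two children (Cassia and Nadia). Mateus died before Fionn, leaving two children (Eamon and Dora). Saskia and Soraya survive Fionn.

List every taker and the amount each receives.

The entire $56,000 passes to the siblings and their issue.
Counting each half-blood sibling's line as half a unit, there are 7/2 units in $56,000, so one unit is $16,000. Whole-blood lines (Liesel, Saskia, and Soraya) take $16,000 each; half-blood lines (Mateus) take $8,000 each.
Liesel's share ($16,000) is divided into 2 shares of $8,000: Cassia and Nadia each take $8,000.
Mateus's share ($8,000) is divided into 2 shares of $4,000: Eamon and Dora each take $4,000.

Cassia: $8,000; Nadia: $8,000; Eamon: $4,000; Dora: $4,000; Saskia: $16,000; Soraya: $16,000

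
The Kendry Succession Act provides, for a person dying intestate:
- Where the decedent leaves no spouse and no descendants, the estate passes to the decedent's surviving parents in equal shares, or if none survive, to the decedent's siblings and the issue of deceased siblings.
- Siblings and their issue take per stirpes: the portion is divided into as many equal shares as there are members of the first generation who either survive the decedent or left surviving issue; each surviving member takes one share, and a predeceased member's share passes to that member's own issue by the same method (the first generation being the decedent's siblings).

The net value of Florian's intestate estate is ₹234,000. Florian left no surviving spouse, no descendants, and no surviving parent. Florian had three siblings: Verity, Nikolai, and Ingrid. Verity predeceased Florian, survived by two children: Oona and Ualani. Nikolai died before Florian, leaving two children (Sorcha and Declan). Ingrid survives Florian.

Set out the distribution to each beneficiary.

The entire ₹234,000 passes to the siblings and their issue.
That amount (₹234,000) is divided into 3 shares of ₹78,000: Ingrid takes ₹78,000; Verity's ₹78,000 share passes to Verity's issue; Nikolai's ₹78,000 share passes to Nikolai's issue.
Verity's share (₹78,000) is divided into 2 shares of ₹39,000: Oona and Ualani each take ₹39,000.
Nikolai's share (₹78,000) is divided into 2 shares of ₹39,000: Sorcha and Declan each take ₹39,000.

Oona: ₹39,000; Ualani: ₹39,000; Sorcha: ₹39,000; Declan: ₹39,000; Ingrid: ₹78,000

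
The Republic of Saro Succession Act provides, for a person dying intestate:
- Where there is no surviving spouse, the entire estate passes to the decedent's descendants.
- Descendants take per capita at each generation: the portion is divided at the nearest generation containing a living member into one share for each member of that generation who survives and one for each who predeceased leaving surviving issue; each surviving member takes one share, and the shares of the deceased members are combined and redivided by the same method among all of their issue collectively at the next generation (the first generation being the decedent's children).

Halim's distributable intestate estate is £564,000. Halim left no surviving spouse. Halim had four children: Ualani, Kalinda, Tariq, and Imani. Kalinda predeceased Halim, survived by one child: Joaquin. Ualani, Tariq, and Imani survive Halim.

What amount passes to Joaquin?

Joaquin receives £141,000.

The entire £564,000 passes to the descendants.
That amount (£564,000) is divided at the children's generation into 4 shares of £141,000. Ualani, Tariq, and Imani each take £141,000. The remaining share for the deceased Kalinda (£141,000) is carried to the next generation.
That pool (£141,000) passes entirely to Joaquin, the sole taker at the grandchildren's generation.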